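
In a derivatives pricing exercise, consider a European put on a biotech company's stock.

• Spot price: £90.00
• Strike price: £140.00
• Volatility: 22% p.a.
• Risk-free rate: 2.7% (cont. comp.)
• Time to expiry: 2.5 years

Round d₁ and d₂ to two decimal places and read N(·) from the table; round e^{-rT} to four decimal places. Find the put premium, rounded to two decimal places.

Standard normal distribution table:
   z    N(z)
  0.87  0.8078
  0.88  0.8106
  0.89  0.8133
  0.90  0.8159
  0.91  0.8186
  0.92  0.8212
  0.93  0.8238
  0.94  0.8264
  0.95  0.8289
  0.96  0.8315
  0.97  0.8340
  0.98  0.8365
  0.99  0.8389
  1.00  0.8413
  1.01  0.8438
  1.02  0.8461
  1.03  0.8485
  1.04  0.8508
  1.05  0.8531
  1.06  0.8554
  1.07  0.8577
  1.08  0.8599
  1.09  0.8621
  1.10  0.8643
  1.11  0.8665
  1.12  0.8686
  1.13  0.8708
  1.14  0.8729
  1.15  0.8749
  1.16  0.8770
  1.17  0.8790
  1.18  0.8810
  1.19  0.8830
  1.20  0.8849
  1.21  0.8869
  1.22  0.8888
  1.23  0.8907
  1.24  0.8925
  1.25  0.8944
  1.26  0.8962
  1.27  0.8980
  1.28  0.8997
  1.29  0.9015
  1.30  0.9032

T = 2.5;  σ√T = 0.3479
d₁ = [ln(90/140) + (0.027 + ½·0.22²)·2.5] / (σ√T) = (-0.4418 + 0.1280) / 0.3479 = -0.9022 ≈ -0.90
d₂ = -0.9022 − 0.3479 = -1.2501 ≈ -1.25
e^(−rT) = e^(−0.027·2.5) = 0.9347
N(−d₂) = N(1.25) = 0.8944;  N(−d₁) = N(0.90) = 0.8159
P = 140·0.9347·0.8944 − 90·0.8159 = 117.0394 − 73.4310 = 43.6084

£43.61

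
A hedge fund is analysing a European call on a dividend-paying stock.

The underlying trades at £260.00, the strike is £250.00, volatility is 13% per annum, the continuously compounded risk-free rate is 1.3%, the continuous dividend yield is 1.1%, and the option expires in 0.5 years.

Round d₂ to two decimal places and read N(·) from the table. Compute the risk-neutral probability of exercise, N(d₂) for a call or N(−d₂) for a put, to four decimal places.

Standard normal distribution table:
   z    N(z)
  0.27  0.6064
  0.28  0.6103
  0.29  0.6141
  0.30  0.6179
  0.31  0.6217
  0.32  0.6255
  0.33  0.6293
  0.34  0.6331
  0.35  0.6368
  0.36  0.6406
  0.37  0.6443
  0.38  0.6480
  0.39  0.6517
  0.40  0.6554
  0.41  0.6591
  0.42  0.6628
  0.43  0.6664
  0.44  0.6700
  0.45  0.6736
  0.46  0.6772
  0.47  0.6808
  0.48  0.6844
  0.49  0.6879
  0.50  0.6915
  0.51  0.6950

0.6517

T = 0.5;  σ√T = 0.0919
d₁ = [ln(260/250) + (0.013 − 0.011 + 0.13²/2)·0.5] / 0.0919 = [0.0392 + 0.0052] / 0.0919 = 0.4835 ≈ 0.48
d₂ = d₁ − σ√T = 0.4835 − 0.0919 = 0.3916 ≈ 0.39
Risk-neutral Pr[S_T > K] = N(d₂) = N(0.39) = 0.6517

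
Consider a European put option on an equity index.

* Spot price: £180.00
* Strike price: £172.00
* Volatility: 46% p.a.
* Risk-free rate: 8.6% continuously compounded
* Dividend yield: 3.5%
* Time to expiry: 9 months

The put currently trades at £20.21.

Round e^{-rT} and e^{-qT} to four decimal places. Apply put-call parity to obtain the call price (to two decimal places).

e^(−qT) = e^(−0.035·0.75) = 0.9741;  e^(−rT) = e^(−0.086·0.75) = 0.9375
Put-call parity: C − P = S·e^(−qT) − K·e^(−rT) = 180·0.9741 − 172·0.9375 = 175.3380 − 161.2500 = 14.0880
C = P + (C − P) = 20.21 + (14.0880) = 34.2980

£34.30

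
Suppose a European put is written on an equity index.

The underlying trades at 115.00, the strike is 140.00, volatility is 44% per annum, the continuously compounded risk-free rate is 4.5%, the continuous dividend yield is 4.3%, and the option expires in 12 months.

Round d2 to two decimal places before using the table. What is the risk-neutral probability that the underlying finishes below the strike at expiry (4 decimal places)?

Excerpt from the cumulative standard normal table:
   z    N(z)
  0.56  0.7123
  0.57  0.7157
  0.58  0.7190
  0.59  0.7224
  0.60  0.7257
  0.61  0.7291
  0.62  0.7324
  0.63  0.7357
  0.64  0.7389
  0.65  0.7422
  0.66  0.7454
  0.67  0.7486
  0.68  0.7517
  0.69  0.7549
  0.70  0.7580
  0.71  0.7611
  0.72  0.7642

0.7454

σ√T = 0.44·√1 = 0.4400
d₁ = [ln(115/140) + (0.045 − 0.043 + 0.44²/2)·1] / 0.4400 = [-0.1967 + 0.0988] / 0.4400 = -0.2225 ≈ -0.22
d₂ = d₁ − σ√T = -0.2225 − 0.4400 = -0.6625 ≈ -0.66
Risk-neutral Pr[S_T < K] = N(−d₂) = N(0.66) = 0.7454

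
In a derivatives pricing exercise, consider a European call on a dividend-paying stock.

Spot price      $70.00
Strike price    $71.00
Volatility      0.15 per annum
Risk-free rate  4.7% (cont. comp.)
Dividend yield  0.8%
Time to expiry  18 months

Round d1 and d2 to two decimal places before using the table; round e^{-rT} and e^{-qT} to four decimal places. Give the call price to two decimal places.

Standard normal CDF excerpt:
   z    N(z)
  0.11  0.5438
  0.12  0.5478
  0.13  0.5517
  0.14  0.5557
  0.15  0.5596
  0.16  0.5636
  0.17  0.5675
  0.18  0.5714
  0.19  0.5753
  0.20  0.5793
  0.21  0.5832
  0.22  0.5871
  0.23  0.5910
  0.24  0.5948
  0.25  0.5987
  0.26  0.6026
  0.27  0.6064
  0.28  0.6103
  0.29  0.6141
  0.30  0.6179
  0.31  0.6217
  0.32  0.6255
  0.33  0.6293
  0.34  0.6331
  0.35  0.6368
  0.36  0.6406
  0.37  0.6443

σ√T = 0.15·√1.5 = 0.1837
d₁ = [ln(70/71) + (0.047 − 0.008 + 0.15²/2)·1.5] / 0.1837 = [-0.0142 + 0.0754] / 0.1837 = 0.3331 which rounds to 0.33
d₂ = d₁ − σ√T = 0.3331 − 0.1837 = 0.1494 which rounds to 0.15
e^(−qT) = e^(−0.008·1.5) = 0.9881;  e^(−rT) = e^(−0.047·1.5) = 0.9319
N(d₁) = N(0.33) = 0.6293;  N(d₂) = N(0.15) = 0.5596
C = 70·0.9881·0.6293 − 71·0.9319·0.5596 = 43.5268 − 37.0259 = 6.5009

$6.50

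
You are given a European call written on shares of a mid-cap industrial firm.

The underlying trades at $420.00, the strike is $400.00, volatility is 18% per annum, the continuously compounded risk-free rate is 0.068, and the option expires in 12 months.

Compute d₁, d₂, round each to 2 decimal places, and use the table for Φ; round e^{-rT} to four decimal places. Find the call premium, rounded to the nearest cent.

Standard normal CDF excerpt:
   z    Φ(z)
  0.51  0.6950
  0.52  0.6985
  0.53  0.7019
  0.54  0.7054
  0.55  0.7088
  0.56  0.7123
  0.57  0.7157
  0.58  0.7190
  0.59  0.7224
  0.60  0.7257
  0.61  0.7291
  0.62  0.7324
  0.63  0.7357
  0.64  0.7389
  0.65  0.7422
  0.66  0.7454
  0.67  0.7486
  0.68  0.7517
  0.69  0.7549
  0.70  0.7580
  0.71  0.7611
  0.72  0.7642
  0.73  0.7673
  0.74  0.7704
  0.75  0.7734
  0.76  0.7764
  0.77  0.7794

$57.37

σ√T = 0.18 × 1.0000 = 0.1800
d₁ = [ln(420/400) + (0.068 + 0.18²/2)·1] / 0.1800 = [0.0488 + 0.0842] / 0.1800 = 0.7388 → 0.74
d₂ = d₁ − σ√T = 0.7388 − 0.1800 = 0.5588 → 0.56
exp(−rT) = exp(−0.068·1) = 0.9343
N(d₁) = N(0.74) = 0.7704;  N(d₂) = N(0.56) = 0.7123
C = 420·0.7704 − 400·0.9343·0.7123 = 323.5680 − 266.2008 = 57.3672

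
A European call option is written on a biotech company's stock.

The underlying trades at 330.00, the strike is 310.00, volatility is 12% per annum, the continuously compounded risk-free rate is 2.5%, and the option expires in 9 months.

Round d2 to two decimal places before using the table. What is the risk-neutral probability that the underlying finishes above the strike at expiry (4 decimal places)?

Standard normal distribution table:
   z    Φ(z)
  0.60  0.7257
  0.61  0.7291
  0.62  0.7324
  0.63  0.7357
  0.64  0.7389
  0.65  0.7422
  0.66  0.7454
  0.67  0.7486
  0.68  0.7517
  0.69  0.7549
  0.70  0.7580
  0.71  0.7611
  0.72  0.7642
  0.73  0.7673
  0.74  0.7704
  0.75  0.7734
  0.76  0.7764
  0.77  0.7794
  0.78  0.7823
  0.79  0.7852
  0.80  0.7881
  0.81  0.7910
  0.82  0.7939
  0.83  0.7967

0.7673

T = 0.75;  σ√T = 0.1039
d₁ = [ln(330/310) + (0.025 + 0.12²/2)·0.75] / 0.1039 = [0.0625 + 0.0241] / 0.1039 = 0.8340 → 0.83
d₂ = d₁ − σ√T = 0.8340 − 0.1039 = 0.7301 → 0.73
Risk-neutral Pr[S_T > K] = N(d₂) = N(0.73) = 0.7673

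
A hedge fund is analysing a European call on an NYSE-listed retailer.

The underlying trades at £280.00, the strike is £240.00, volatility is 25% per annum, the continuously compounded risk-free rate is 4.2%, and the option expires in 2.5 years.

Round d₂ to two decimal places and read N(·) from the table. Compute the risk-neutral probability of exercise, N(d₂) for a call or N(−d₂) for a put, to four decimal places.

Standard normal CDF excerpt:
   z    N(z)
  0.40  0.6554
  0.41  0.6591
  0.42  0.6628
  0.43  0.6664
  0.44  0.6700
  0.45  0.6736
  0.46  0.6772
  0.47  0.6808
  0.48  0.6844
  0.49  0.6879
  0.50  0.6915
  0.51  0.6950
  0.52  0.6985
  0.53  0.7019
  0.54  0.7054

0.6772

T = 2.5;  σ√T = 0.3953
ln(S/K) + (r + σ²/2)T = ln(280/240) + (0.042 + 0.25²/2)·2.5 = 0.1542 + 0.1831 = 0.3373
d₁ = 0.3373 / 0.3953 = 0.8532 ⇒ 0.85
d₂ = d₁ − σ√T = 0.8532 − 0.3953 = 0.4580 ⇒ 0.46
Pr(exercise) under Q = N(d₂) = 0.6772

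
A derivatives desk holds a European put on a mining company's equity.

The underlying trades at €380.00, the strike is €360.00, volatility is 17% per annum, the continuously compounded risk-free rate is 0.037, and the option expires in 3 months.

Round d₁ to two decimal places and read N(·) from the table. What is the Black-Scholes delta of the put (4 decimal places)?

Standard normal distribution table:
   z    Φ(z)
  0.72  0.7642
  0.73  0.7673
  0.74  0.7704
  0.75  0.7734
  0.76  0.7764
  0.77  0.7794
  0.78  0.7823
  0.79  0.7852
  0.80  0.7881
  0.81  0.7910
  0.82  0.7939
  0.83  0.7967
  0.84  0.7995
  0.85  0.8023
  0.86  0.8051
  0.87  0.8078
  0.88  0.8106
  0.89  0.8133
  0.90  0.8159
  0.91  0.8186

σ√T = 0.17 × 0.5000 = 0.0850
d₁ = [ln(380/360) + (0.037 + ½·0.17²)·0.25] / (σ√T) = (0.0541 + 0.0129) / 0.0850 = 0.7874 → 0.79
N(d₁) = N(0.79) = 0.7852
Δ_put = N(d₁) − 1 = 0.7852 − 1 = -0.2148

-0.2148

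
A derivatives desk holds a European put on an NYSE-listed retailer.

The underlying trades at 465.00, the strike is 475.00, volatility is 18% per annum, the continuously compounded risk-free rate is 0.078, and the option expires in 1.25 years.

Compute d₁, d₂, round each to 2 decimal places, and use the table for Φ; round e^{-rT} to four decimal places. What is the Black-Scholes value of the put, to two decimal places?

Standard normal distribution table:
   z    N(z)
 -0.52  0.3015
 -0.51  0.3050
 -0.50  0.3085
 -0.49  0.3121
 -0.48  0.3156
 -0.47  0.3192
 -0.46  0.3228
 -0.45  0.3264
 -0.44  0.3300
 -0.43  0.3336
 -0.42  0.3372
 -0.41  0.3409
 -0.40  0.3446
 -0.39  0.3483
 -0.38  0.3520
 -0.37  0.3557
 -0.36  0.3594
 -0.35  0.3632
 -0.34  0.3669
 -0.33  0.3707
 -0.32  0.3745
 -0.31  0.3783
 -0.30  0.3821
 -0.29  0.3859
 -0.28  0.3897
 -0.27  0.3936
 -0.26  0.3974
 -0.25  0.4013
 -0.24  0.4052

21.16

σ√T = 0.18·√1.25 = 0.2012
d₁ = [ln(465/475) + (0.078 + ½·0.18²)·1.25] / (σ√T) = (-0.0213 + 0.1178) / 0.2012 = 0.4794 ≈ 0.48
d₂ = 0.4794 − 0.2012 = 0.2781 ≈ 0.28
e^(−rT) = e^(−0.078·1.25) = 0.9071
P = 475·0.9071·N(-0.28) − 465·N(-0.48) = 475·0.9071·0.3897 − 465·0.3156 = 167.9110 − 146.7540 = 21.1570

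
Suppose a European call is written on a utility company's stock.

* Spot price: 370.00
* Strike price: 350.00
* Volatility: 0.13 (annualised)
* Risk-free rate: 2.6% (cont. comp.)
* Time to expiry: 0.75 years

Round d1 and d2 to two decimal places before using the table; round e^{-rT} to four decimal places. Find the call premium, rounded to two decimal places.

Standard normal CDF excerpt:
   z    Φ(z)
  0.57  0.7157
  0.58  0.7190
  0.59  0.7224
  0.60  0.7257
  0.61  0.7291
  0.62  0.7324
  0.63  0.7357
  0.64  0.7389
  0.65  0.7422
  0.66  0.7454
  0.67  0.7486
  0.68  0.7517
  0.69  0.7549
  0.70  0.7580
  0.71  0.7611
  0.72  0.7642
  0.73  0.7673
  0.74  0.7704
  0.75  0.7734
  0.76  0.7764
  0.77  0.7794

32.49

σ√T = 0.13 × 0.8660 = 0.1126
d₁ = [ln(370/350) + (0.026 + 0.13²/2)·0.75] / 0.1126 = [0.0556 + 0.0258] / 0.1126 = 0.7231 which rounds to 0.72
d₂ = d₁ − σ√T = 0.7231 − 0.1126 = 0.6105 which rounds to 0.61
e^(−rT) = e^(−0.026·0.75) = 0.9807
C = 370·N(0.72) − 350·0.9807·N(0.61) = 370·0.7642 − 350·0.9807·0.7291 = 282.7540 − 250.2599 = 32.4941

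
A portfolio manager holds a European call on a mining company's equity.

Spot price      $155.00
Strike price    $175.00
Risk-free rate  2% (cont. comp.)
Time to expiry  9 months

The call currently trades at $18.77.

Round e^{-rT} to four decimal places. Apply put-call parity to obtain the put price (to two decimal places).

exp(−rT) = exp(−0.02·0.75) = 0.9851
Put-call parity: C − P = S − K·e^(−rT) = 155 − 175·0.9851 = 155 − 172.3925 = -17.3925
P = C − (C − P) = 18.77 − (-17.3925) = 36.1625

$36.16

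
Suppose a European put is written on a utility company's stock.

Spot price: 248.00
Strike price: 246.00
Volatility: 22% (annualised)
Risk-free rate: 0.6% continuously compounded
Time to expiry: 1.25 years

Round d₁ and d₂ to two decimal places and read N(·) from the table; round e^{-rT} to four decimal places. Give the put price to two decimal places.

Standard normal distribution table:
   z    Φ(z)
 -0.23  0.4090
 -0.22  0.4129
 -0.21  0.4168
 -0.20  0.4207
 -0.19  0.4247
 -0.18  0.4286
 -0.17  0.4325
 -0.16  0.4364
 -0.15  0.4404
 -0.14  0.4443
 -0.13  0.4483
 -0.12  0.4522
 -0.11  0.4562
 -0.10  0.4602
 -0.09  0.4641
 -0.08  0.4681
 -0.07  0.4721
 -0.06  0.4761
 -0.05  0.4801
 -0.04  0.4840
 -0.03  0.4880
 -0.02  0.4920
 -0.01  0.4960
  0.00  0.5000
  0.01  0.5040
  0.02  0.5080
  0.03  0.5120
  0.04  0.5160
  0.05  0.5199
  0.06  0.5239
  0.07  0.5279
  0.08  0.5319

22.59

σ√T = 0.22·√1.25 = 0.2460
d₁ = [ln(248/246) + (0.006 + 0.22²/2)·1.25] / 0.2460 = [0.0081 + 0.0377] / 0.2460 = 0.1864 ≈ 0.19
d₂ = d₁ − σ√T = 0.1864 − 0.2460 = -0.0596 ≈ -0.06
e^(−rT) = e^(−0.006·1.25) = 0.9925
N(−d₂) = N(0.06) = 0.5239;  N(−d₁) = N(-0.19) = 0.4247
P = 246·0.9925·0.5239 − 248·0.4247 = 127.9128 − 105.3256 = 22.5872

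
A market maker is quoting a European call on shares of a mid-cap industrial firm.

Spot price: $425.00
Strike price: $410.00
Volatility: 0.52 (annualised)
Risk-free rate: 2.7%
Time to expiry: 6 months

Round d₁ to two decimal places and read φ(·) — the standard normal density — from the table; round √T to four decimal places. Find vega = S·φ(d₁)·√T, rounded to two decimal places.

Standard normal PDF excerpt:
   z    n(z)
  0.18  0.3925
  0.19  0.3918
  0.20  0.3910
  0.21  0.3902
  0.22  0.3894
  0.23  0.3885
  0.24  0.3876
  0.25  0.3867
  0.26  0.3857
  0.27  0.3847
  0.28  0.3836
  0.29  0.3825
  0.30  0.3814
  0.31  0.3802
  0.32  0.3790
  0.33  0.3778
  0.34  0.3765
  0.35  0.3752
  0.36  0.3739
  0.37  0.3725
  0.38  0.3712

σ√T = 0.52·√0.5 = 0.3677
d₁ = [ln(425/410) + (0.027 + ½·0.52²)·0.5] / (σ√T) = (0.0359 + 0.0811) / 0.3677 = 0.3183 ⇒ 0.32
√T = √0.5 = 0.7071
φ(d₁) = φ(0.32) = 0.3790
vega = S·φ(d₁)·√T = 425·0.3790·0.7071 = 113.8961
(Vega is the same for a European call and put with the same parameters.)

113.90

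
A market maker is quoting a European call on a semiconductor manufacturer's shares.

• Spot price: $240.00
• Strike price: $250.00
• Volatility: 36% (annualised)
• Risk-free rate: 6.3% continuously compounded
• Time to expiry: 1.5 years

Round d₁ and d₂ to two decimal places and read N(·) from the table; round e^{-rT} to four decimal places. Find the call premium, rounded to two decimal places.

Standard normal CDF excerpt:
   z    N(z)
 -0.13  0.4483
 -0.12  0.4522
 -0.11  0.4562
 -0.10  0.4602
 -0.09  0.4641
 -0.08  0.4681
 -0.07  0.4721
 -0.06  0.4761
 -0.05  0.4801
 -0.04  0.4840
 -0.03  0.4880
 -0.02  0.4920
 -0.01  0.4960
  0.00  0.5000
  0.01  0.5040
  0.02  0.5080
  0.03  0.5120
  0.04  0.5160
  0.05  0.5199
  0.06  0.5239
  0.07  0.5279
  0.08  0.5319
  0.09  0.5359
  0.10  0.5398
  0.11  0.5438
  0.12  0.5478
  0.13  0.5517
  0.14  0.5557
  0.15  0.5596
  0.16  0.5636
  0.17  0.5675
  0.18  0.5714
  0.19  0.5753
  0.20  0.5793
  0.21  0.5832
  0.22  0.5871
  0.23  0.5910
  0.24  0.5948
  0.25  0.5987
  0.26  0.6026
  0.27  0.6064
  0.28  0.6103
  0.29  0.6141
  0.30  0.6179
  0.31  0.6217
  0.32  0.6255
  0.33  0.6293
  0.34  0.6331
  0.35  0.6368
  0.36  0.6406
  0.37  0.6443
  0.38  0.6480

$47.27

σ√T = 0.36·√1.5 = 0.4409
ln(S/K) + (r + σ²/2)T = ln(240/250) + (0.063 + 0.36²/2)·1.5 = -0.0408 + 0.1917 = 0.1509
d₁ = 0.1509 / 0.4409 = 0.3422 which rounds to 0.34
d₂ = d₁ − σ√T = 0.3422 − 0.4409 = -0.0987 which rounds to -0.10
e^(−rT) = e^(−0.063·1.5) = 0.9098
N(d₁) = N(0.34) = 0.6331;  N(d₂) = N(-0.10) = 0.4602
C = 240·0.6331 − 250·0.9098·0.4602 = 151.9440 − 104.6725 = 47.2715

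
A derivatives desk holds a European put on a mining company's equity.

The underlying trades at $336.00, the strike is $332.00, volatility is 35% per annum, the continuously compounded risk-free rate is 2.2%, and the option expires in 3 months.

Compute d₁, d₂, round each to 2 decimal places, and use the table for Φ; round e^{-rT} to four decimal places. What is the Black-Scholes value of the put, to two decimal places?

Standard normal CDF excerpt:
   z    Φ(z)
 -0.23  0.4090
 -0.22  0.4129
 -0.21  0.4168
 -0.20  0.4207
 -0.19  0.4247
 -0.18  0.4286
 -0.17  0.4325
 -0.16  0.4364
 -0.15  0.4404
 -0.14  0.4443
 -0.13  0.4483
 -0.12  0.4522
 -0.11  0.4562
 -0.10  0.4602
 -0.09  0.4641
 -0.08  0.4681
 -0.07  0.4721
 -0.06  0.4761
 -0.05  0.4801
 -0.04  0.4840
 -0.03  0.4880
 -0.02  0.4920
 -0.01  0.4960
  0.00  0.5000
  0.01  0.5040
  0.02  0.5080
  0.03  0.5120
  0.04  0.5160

σ√T = 0.35 × 0.5000 = 0.1750
d₁ = [ln(336/332) + (0.022 + 0.35²/2)·0.25] / 0.1750 = [0.0120 + 0.0208] / 0.1750 = 0.1874 ⇒ 0.19
d₂ = d₁ − σ√T = 0.1874 − 0.1750 = 0.0124 ⇒ 0.01
e^(−rT) = e^(−0.022·0.25) = 0.9945
P = 332·0.9945·N(-0.01) − 336·N(-0.19) = 332·0.9945·0.4960 − 336·0.4247 = 163.7663 − 142.6992 = 21.0671

$21.07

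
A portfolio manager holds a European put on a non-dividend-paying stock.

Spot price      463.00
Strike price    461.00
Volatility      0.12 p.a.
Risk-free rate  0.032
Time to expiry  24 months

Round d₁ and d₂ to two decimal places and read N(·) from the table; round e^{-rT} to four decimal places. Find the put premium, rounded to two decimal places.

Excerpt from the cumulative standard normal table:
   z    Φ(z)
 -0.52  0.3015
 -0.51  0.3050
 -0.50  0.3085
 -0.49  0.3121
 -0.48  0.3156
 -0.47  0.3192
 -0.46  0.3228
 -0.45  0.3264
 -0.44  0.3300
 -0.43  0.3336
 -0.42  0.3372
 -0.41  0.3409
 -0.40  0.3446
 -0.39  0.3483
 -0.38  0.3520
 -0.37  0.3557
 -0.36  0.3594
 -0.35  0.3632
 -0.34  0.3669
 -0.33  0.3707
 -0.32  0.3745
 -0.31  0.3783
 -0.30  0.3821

17.44

T = 2;  σ√T = 0.1697
ln(S/K) + (r + σ²/2)T = ln(463/461) + (0.032 + 0.12²/2)·2 = 0.0043 + 0.0784 = 0.0827
d₁ = 0.0827 / 0.1697 = 0.4875 ⇒ 0.49
d₂ = d₁ − σ√T = 0.4875 − 0.1697 = 0.3178 ⇒ 0.32
e^(−rT) = e^(−0.032·2) = 0.9380
N(−d₂) = N(-0.32) = 0.3745;  N(−d₁) = N(-0.49) = 0.3121
P = 461·0.9380·0.3745 − 463·0.3121 = 161.9405 − 144.5023 = 17.4382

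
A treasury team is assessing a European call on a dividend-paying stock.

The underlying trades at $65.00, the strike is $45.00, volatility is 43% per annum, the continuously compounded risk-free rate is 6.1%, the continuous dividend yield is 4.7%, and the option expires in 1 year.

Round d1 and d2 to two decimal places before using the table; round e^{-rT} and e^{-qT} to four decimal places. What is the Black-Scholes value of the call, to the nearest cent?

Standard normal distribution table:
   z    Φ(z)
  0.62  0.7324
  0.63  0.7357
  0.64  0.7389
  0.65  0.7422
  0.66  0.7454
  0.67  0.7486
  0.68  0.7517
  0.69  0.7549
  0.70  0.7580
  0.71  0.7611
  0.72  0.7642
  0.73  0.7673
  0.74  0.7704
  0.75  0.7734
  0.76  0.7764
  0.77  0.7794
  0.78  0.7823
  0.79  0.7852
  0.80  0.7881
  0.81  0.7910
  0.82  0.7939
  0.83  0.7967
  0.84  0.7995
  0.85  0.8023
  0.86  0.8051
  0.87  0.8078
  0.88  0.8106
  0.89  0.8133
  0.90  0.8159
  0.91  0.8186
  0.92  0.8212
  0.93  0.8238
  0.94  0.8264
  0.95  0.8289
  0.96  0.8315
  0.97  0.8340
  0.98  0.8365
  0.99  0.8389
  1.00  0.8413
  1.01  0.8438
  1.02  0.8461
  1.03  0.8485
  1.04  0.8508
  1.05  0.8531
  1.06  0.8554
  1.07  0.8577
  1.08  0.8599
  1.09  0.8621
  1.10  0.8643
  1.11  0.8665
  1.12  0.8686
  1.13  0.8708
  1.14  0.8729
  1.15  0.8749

T = 1;  σ√T = 0.4300
d₁ = [ln(65/45) + (0.061 − 0.047 + 0.43²/2)·1] / 0.4300 = [0.3677 + 0.1064] / 0.4300 = 1.1027 which rounds to 1.10
d₂ = d₁ − σ√T = 1.1027 − 0.4300 = 0.6727 which rounds to 0.67
exp(−qT) = exp(−0.047·1) = 0.9541;  exp(−rT) = exp(−0.061·1) = 0.9408
N(d₁) = N(1.10) = 0.8643;  N(d₂) = N(0.67) = 0.7486
C = 65·0.9541·0.8643 − 45·0.9408·0.7486 = 53.6009 − 31.6927 = 21.9081

$21.91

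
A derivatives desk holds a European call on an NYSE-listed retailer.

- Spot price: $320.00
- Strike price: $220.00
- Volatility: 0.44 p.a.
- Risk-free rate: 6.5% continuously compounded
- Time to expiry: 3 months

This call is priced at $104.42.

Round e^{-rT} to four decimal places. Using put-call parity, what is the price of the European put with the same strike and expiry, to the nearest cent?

exp(−rT) = exp(−0.065·0.25) = 0.9839
Put-call parity: C − P = S − K·e^(−rT) = 320 − 220·0.9839 = 320 − 216.4580 = 103.5420
P = C − (C − P) = 104.42 − (103.5420) = 0.8780

$0.88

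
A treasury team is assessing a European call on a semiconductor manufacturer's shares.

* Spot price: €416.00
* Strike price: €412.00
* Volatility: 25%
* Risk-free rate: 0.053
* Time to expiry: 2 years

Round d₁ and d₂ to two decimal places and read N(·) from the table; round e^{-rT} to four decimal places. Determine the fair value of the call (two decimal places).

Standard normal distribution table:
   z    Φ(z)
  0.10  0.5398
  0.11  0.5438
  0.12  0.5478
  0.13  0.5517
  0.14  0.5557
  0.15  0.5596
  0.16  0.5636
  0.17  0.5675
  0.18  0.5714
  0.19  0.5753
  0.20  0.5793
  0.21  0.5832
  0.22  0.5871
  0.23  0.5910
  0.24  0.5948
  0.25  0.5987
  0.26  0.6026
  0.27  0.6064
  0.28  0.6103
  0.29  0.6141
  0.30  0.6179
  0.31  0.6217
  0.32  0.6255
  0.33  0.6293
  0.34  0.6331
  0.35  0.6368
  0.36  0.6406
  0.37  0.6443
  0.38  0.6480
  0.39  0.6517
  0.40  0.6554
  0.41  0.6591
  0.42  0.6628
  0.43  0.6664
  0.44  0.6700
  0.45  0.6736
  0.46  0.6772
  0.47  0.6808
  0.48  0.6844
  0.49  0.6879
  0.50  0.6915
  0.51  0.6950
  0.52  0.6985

€80.30

σ√T = 0.25·√2 = 0.3536
d₁ = [ln(416/412) + (0.053 + ½·0.25²)·2] / (σ√T) = (0.0097 + 0.1685) / 0.3536 = 0.5039 which rounds to 0.50
d₂ = 0.5039 − 0.3536 = 0.1504 which rounds to 0.15
exp(−rT) = exp(−0.053·2) = 0.8994
C = 416·N(0.50) − 412·0.8994·N(0.15) = 416·0.6915 − 412·0.8994·0.5596 = 287.6640 − 207.3613 = 80.3027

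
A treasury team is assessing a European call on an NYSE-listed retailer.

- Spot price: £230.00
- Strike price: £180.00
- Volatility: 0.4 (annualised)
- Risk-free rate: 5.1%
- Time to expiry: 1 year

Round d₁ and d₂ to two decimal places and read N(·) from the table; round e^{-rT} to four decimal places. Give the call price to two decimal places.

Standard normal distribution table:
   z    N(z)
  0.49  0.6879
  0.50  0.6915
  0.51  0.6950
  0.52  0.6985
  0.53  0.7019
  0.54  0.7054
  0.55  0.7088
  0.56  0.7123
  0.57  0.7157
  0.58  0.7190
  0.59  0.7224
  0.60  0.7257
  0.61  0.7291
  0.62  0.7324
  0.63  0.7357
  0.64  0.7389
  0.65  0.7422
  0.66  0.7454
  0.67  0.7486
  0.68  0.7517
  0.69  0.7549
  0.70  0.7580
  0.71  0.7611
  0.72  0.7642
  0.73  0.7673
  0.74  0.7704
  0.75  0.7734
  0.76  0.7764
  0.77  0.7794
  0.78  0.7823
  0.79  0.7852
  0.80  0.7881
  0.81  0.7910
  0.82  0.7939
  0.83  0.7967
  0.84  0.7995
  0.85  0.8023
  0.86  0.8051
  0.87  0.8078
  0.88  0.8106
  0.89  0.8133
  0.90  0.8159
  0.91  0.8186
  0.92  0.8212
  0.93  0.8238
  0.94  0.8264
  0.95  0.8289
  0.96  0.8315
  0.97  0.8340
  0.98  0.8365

σ√T = 0.4·√1 = 0.4000
d₁ = [ln(230/180) + (0.051 + ½·0.4²)·1] / (σ√T) = (0.2451 + 0.1310) / 0.4000 = 0.9403 ⇒ 0.94
d₂ = 0.9403 − 0.4000 = 0.5403 ⇒ 0.54
e^(−rT) = e^(−0.051·1) = 0.9503
N(d₁) = N(0.94) = 0.8264;  N(d₂) = N(0.54) = 0.7054
C = 230·0.8264 − 180·0.9503·0.7054 = 190.0720 − 120.6615 = 69.4105

£69.41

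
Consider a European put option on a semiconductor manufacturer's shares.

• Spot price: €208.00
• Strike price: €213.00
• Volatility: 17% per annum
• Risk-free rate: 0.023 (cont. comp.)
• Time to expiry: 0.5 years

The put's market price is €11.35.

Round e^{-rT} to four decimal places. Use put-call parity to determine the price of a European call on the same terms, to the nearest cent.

e^(−rT) = e^(−0.023·0.5) = 0.9886
Put-call parity: C − P = S − K·e^(−rT) = 208 − 213·0.9886 = 208 − 210.5718 = -2.5718
C = P + (C − P) = 11.35 + (-2.5718) = 8.7782

€8.78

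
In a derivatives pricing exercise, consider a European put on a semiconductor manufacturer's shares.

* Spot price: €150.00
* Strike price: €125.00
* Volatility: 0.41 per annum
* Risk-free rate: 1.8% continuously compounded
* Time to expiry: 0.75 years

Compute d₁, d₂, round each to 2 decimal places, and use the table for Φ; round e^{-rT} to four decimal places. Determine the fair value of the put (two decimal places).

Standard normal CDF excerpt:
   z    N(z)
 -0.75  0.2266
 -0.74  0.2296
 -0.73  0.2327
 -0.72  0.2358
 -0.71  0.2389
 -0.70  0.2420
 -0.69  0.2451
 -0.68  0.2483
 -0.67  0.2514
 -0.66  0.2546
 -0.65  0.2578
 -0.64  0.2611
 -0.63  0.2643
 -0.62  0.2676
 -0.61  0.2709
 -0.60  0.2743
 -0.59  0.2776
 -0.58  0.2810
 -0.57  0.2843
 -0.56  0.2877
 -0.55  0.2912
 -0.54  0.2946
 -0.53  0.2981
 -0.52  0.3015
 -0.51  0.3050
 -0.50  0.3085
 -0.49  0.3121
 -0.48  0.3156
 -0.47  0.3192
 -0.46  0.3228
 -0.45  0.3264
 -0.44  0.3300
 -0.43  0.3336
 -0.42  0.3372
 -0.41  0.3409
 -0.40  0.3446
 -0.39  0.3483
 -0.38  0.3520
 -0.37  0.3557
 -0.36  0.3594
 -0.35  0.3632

€8.96

σ√T = 0.41 × 0.8660 = 0.3551
d₁ = [ln(150/125) + (0.018 + 0.41²/2)·0.75] / 0.3551 = [0.1823 + 0.0765] / 0.3551 = 0.7290 → 0.73
d₂ = d₁ − σ√T = 0.7290 − 0.3551 = 0.3740 → 0.37
exp(−rT) = exp(−0.018·0.75) = 0.9866
N(−d₂) = N(-0.37) = 0.3557;  N(−d₁) = N(-0.73) = 0.2327
P = 125·0.9866·0.3557 − 150·0.2327 = 43.8667 − 34.9050 = 8.9617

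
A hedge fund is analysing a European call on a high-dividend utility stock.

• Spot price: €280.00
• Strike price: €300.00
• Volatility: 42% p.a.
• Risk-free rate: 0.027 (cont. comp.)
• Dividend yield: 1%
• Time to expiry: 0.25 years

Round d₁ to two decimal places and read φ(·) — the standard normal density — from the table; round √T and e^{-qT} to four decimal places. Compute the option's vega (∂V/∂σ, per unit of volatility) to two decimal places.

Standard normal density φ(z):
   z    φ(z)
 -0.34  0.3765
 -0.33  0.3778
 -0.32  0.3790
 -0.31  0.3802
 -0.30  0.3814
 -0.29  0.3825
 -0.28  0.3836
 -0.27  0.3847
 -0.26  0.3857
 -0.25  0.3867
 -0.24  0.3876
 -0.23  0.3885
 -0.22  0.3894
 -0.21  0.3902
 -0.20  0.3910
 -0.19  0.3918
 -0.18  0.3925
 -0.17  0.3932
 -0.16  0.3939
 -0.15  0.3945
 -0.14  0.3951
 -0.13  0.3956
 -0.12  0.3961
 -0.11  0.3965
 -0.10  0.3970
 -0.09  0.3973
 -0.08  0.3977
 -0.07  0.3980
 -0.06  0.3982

54.60

σ√T = 0.42·√0.25 = 0.2100
d₁ = [ln(280/300) + (0.027 − 0.01 + 0.42²/2)·0.25] / 0.2100 = [-0.0690 + 0.0263] / 0.2100 = -0.2033 → -0.20
√T = √0.25 = 0.5000
φ(d₁) = φ(-0.20) = 0.3910
exp(−qT) = exp(−0.01·0.25) = 0.9975
vega = S·exp(−qT)·φ(d₁)·√T = 280·0.9975·0.3910·0.5000 = 54.6032
(Call and put vega coincide under Black-Scholes.)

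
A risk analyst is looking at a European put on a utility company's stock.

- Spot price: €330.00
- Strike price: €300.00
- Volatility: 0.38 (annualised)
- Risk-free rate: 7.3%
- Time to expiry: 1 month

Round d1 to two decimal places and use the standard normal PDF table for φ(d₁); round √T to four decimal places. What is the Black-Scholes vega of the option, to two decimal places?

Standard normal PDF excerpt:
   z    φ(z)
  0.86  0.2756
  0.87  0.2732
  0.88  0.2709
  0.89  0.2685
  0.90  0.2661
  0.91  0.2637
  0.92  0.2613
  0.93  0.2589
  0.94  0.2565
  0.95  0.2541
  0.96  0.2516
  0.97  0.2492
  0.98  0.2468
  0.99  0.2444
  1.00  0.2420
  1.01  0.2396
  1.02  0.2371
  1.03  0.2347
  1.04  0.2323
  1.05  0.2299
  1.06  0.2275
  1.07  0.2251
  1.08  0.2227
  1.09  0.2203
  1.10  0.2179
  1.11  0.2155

σ√T = 0.38·√0.08333 = 0.1097
ln(S/K) + (r + σ²/2)T = ln(330/300) + (0.073 + 0.38²/2)·0.08333 = 0.0953 + 0.0121 = 0.1074
d₁ = 0.1074 / 0.1097 = 0.9792 → 0.98
√T = √0.08333 = 0.2887
φ(d₁) = φ(0.98) = 0.2468
vega = S·φ(d₁)·√T = 330·0.2468·0.2887 = 23.5129
(Vega is the same for a European call and put with the same parameters.)

23.51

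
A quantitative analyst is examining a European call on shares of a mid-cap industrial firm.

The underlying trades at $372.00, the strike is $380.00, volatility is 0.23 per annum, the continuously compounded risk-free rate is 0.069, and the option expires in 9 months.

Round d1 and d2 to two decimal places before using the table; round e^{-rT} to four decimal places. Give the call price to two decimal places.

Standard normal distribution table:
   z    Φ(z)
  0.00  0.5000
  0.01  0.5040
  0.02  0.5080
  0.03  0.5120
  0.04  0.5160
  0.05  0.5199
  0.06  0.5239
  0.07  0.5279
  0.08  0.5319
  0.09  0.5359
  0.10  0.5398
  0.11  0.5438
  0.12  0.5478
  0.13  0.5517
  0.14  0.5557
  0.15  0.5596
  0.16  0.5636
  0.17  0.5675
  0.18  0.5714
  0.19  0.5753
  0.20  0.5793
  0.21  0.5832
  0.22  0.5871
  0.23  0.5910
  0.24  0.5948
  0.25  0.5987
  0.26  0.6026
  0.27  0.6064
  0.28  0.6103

$35.11

σ√T = 0.23·√0.75 = 0.1992
ln(S/K) + (r + σ²/2)T = ln(372/380) + (0.069 + 0.23²/2)·0.75 = -0.0213 + 0.0716 = 0.0503
d₁ = 0.0503 / 0.1992 = 0.2526 ≈ 0.25
d₂ = d₁ − σ√T = 0.2526 − 0.1992 = 0.0534 ≈ 0.05
e^(−rT) = e^(−0.069·0.75) = 0.9496
C = 372·N(0.25) − 380·0.9496·N(0.05) = 372·0.5987 − 380·0.9496·0.5199 = 222.7164 − 187.6049 = 35.1115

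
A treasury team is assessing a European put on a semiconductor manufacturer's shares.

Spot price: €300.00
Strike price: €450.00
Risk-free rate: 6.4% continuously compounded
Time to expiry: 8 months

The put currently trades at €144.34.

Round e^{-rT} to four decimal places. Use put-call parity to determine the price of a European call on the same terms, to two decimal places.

€13.15

exp(−rT) = exp(−0.064·0.6667) = 0.9582
Put-call parity: C − P = S − K·e^(−rT) = 300 − 450·0.9582 = 300 − 431.1900 = -131.1900
C = P + (C − P) = 144.34 + (-131.1900) = 13.1500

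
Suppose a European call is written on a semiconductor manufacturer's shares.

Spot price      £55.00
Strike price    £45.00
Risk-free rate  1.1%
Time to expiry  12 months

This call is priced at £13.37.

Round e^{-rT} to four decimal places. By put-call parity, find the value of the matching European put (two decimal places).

£2.88

e^(−rT) = e^(−0.011·1) = 0.9891
Put-call parity: C − P = S − K·e^(−rT) = 55 − 45·0.9891 = 55 − 44.5095 = 10.4905
P = C − (C − P) = 13.37 − (10.4905) = 2.8795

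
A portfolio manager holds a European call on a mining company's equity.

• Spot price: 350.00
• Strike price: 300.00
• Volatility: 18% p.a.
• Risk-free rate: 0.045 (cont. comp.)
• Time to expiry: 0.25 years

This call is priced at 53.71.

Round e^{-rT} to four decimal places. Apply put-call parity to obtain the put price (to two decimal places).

exp(−rT) = exp(−0.045·0.25) = 0.9888
Put-call parity: C − P = S − K·e^(−rT) = 350 − 300·0.9888 = 350 − 296.6400 = 53.3600
P = C − (C − P) = 53.71 − (53.3600) = 0.3500

0.35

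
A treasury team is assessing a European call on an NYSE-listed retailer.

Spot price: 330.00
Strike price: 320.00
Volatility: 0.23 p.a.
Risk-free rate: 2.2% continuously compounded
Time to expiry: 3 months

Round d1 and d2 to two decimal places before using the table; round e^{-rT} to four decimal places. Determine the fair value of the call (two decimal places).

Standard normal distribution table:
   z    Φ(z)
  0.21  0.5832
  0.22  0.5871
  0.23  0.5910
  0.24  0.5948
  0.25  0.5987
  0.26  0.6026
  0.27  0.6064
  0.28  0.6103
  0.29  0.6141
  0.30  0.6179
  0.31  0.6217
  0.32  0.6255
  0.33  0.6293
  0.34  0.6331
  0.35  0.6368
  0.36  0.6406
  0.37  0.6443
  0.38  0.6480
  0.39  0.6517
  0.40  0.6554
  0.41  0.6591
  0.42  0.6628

20.85

σ√T = 0.23·√0.25 = 0.1150
d₁ = [ln(330/320) + (0.022 + 0.23²/2)·0.25] / 0.1150 = [0.0308 + 0.0121] / 0.1150 = 0.3729 ⇒ 0.37
d₂ = d₁ − σ√T = 0.3729 − 0.1150 = 0.2579 ⇒ 0.26
exp(−rT) = exp(−0.022·0.25) = 0.9945
C = 330·N(0.37) − 320·0.9945·N(0.26) = 330·0.6443 − 320·0.9945·0.6026 = 212.6190 − 191.7714 = 20.8476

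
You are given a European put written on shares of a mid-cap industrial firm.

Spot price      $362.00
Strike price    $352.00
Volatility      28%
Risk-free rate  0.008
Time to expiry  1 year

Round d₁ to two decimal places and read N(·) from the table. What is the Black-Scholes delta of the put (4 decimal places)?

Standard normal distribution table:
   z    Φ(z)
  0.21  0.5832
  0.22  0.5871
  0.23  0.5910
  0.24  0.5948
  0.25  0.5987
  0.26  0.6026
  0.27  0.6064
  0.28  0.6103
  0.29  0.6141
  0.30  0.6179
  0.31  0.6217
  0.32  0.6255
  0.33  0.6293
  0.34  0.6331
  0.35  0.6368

σ√T = 0.28 × 1.0000 = 0.2800
d₁ = [ln(362/352) + (0.008 + 0.28²/2)·1] / 0.2800 = [0.0280 + 0.0472] / 0.2800 = 0.2686 which rounds to 0.27
N(d₁) = N(0.27) = 0.6064
Δ_put = N(d₁) − 1 = 0.6064 − 1 = -0.3936

-0.3936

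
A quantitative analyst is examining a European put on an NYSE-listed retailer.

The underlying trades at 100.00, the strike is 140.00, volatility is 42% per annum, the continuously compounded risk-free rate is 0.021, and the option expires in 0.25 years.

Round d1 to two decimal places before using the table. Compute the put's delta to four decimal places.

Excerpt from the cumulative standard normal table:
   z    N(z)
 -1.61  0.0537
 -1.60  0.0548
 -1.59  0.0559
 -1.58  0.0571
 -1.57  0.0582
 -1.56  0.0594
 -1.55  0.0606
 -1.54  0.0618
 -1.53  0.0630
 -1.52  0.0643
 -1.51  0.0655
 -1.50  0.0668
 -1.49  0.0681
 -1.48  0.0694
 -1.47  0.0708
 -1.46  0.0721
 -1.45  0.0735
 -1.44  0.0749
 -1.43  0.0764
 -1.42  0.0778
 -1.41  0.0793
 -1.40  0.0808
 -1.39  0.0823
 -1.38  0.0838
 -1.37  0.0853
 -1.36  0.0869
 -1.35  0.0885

-0.9292

σ√T = 0.42·√0.25 = 0.2100
d₁ = [ln(100/140) + (0.021 + 0.42²/2)·0.25] / 0.2100 = [-0.3365 + 0.0273] / 0.2100 = -1.4722 which rounds to -1.47
N(d₁) = N(-1.47) = 0.0708
Δ_put = N(d₁) − 1 = 0.0708 − 1 = -0.9292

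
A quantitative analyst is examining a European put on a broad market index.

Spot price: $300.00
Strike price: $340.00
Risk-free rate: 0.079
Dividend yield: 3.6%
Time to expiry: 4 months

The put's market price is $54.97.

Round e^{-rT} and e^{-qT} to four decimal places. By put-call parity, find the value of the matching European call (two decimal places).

$20.24

e^(−qT) = e^(−0.036·0.3333) = 0.9881;  e^(−rT) = e^(−0.079·0.3333) = 0.9740
Put-call parity: C − P = S·e^(−qT) − K·e^(−rT) = 300·0.9881 − 340·0.9740 = 296.4300 − 331.1600 = -34.7300
C = P + (C − P) = 54.97 + (-34.7300) = 20.2400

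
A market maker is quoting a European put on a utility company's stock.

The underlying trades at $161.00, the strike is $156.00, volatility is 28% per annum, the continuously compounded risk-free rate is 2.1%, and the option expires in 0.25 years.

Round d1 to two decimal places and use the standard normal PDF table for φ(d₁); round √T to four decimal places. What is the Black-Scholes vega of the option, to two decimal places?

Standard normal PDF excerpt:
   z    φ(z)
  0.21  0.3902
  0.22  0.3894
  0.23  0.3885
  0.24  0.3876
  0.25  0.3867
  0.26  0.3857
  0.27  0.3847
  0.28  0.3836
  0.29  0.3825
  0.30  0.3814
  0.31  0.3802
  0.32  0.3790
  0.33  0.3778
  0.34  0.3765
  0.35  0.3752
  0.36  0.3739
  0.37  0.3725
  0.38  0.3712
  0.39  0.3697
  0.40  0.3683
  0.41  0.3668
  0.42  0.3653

σ√T = 0.28 × 0.5000 = 0.1400
d₁ = [ln(161/156) + (0.021 + 0.28²/2)·0.25] / 0.1400 = [0.0315 + 0.0151] / 0.1400 = 0.3328 which rounds to 0.33
√T = √0.25 = 0.5000
φ(d₁) = φ(0.33) = 0.3778
vega = S·φ(d₁)·√T = 161·0.3778·0.5000 = 30.4129

30.41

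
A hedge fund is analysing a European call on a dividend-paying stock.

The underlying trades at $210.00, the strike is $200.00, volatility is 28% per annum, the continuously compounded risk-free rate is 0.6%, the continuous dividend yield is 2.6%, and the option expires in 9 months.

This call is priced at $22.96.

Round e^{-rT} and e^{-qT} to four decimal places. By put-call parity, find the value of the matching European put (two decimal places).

$16.11

exp(−qT) = exp(−0.026·0.75) = 0.9807;  exp(−rT) = exp(−0.006·0.75) = 0.9955
Put-call parity: C − P = S·e^(−qT) − K·e^(−rT) = 210·0.9807 − 200·0.9955 = 205.9470 − 199.1000 = 6.8470
P = C − (C − P) = 22.96 − (6.8470) = 16.1130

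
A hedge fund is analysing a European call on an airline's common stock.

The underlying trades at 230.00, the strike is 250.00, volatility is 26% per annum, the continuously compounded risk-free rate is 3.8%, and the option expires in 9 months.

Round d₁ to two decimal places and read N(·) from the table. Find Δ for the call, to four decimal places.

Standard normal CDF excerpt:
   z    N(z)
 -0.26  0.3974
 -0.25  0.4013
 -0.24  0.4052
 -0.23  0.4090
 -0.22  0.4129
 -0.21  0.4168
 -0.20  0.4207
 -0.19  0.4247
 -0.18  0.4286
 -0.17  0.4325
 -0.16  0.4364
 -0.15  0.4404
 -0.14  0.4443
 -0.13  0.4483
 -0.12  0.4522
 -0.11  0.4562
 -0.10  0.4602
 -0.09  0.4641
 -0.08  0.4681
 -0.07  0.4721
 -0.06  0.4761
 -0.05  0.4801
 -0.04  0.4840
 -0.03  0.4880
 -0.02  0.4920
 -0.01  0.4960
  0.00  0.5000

σ√T = 0.26·√0.75 = 0.2252
d₁ = [ln(230/250) + (0.038 + ½·0.26²)·0.75] / (σ√T) = (-0.0834 + 0.0539) / 0.2252 = -0.1312 which rounds to -0.13
N(d₁) = N(-0.13) = 0.4483
Δ_call = N(d₁) = 0.4483

0.4483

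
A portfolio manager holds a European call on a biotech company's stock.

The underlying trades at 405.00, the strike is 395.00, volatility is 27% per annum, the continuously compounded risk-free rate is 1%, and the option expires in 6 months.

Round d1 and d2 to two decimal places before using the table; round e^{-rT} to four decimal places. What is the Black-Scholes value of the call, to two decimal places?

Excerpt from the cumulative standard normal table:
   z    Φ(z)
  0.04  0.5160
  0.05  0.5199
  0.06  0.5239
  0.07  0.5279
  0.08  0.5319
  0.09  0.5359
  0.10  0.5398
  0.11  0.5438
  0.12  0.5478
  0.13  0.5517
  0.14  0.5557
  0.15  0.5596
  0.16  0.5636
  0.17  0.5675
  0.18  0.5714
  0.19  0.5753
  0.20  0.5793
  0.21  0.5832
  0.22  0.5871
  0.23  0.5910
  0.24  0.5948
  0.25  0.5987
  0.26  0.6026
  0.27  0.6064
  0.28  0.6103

σ√T = 0.27 × 0.7071 = 0.1909
d₁ = [ln(405/395) + (0.01 + 0.27²/2)·0.5] / 0.1909 = [0.0250 + 0.0232] / 0.1909 = 0.2526 which rounds to 0.25
d₂ = d₁ − σ√T = 0.2526 − 0.1909 = 0.0617 which rounds to 0.06
exp(−rT) = exp(−0.01·0.5) = 0.9950
N(d₁) = N(0.25) = 0.5987;  N(d₂) = N(0.06) = 0.5239
C = 405·0.5987 − 395·0.9950·0.5239 = 242.4735 − 205.9058 = 36.5677

36.57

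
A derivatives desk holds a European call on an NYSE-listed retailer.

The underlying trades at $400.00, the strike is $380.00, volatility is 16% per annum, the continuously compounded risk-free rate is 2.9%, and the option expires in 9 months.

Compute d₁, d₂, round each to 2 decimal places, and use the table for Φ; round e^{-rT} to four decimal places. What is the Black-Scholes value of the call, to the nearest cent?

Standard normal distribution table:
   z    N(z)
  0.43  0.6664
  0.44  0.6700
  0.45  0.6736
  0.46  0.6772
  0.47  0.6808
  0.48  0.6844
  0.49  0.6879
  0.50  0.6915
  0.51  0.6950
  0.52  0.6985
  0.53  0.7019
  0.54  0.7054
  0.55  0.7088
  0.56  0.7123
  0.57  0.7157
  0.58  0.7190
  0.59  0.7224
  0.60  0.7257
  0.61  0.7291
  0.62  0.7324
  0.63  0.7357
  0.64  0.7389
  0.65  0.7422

$38.48

σ√T = 0.16 × 0.8660 = 0.1386
ln(S/K) + (r + σ²/2)T = ln(400/380) + (0.029 + 0.16²/2)·0.75 = 0.0513 + 0.0314 = 0.0826
d₁ = 0.0826 / 0.1386 = 0.5964 ⇒ 0.60
d₂ = d₁ − σ√T = 0.5964 − 0.1386 = 0.4579 ⇒ 0.46
exp(−rT) = exp(−0.029·0.75) = 0.9785
N(d₁) = N(0.60) = 0.7257;  N(d₂) = N(0.46) = 0.6772
C = 400·0.7257 − 380·0.9785·0.6772 = 290.2800 − 251.8033 = 38.4767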